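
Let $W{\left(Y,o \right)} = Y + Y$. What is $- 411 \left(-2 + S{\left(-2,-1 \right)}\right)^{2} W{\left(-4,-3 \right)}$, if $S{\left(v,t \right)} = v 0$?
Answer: $13152$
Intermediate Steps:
$S{\left(v,t \right)} = 0$
$W{\left(Y,o \right)} = 2 Y$
$- 411 \left(-2 + S{\left(-2,-1 \right)}\right)^{2} W{\left(-4,-3 \right)} = - 411 \left(-2 + 0\right)^{2} \cdot 2 \left(-4\right) = - 411 \left(-2\right)^{2} \left(-8\right) = - 411 \cdot 4 \left(-8\right) = \left(-411\right) \left(-32\right) = 13152$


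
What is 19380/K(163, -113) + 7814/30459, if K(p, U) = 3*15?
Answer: 13125490/30459 ≈ 430.92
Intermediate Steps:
K(p, U) = 45
19380/K(163, -113) + 7814/30459 = 19380/45 + 7814/30459 = 19380*(1/45) + 7814*(1/30459) = 1292/3 + 7814/30459 = 13125490/30459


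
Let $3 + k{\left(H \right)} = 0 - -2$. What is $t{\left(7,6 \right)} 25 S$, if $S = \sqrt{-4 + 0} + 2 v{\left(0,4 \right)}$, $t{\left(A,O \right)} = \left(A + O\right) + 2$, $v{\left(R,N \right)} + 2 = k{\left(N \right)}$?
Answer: $-2250 + 750 i \approx -2250.0 + 750.0 i$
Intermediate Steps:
$k{\left(H \right)} = -1$ ($k{\left(H \right)} = -3 + \left(0 - -2\right) = -3 + \left(0 + 2\right) = -3 + 2 = -1$)
$v{\left(R,N \right)} = -3$ ($v{\left(R,N \right)} = -2 - 1 = -3$)
$t{\left(A,O \right)} = 2 + A + O$
$S = -6 + 2 i$ ($S = \sqrt{-4 + 0} + 2 \left(-3\right) = \sqrt{-4} - 6 = 2 i - 6 = -6 + 2 i \approx -6.0 + 2.0 i$)
$t{\left(7,6 \right)} 25 S = \left(2 + 7 + 6\right) 25 \left(-6 + 2 i\right) = 15 \cdot 25 \left(-6 + 2 i\right) = 375 \left(-6 + 2 i\right) = -2250 + 750 i$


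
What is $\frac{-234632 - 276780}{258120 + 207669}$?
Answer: $- \frac{511412}{465789} \approx -1.0979$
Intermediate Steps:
$\frac{-234632 - 276780}{258120 + 207669} = - \frac{511412}{465789}$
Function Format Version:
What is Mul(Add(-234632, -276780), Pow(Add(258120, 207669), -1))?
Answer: Rational(-511412, 465789) ≈ -1.0979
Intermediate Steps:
Mul(Add(-234632, -276780), Pow(Add(258120, 207669), -1)) = Mul(-511412, Pow(465789, -1)) = Mul(-511412, Rational(1, 465789)) = Rational(-511412, 465789)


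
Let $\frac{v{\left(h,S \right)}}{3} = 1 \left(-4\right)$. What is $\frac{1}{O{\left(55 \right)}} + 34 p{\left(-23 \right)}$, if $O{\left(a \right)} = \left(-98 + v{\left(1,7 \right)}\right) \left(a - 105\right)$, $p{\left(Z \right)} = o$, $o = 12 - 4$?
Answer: $\frac{1496001}{5500} \approx 272.0$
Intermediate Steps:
$o = 8$
$p{\left(Z \right)} = 8$
$v{\left(h,S \right)} = -12$ ($v{\left(h,S \right)} = 3 \cdot 1 \left(-4\right) = 3 \left(-4\right) = -12$)
$O{\left(a \right)} = 11550 - 110 a$ ($O{\left(a \right)} = \left(-98 - 12\right) \left(a - 105\right) = - 110 \left(-105 + a\right) = 11550 - 110 a$)
$\frac{1}{O{\left(55 \right)}} + 34 p{\left(-23 \right)} = \frac{1}{11550 - 6050} + 34 \cdot 8 = \frac{1}{11550 - 6050} + 272 = \frac{1}{5500} + 272 = \frac{1496001}{5500}$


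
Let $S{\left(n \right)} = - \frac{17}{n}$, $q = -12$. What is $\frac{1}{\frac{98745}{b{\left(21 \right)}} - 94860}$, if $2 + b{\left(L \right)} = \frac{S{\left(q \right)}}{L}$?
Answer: $- \frac{487}{71080560} \approx -6.8514 \cdot 10^{-6}$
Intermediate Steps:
$b{\left(L \right)} = -2 + \frac{17}{12 L}$ ($b{\left(L \right)} = -2 + \frac{\left(-17\right) \frac{1}{-12}}{L} = -2 + \frac{\left(-17\right) \left(- \frac{1}{12}\right)}{L} = -2 + \frac{17}{12 L}$)
$\frac{1}{\frac{98745}{b{\left(21 \right)}} - 94860} = \frac{1}{\frac{98745}{-2 + \frac{17}{12 \cdot 21}} - 94860} = \frac{1}{\frac{98745}{-2 + \frac{17}{12} \cdot \frac{1}{21}} - 94860} = \frac{1}{\frac{98745}{-2 + \frac{17}{252}} - 94860} = \frac{1}{\frac{98745}{- \frac{487}{252}} - 94860} = \frac{1}{98745 \left(- \frac{252}{487}\right) - 94860} = \frac{1}{- \frac{24883740}{487} - 94860} = \frac{1}{- \frac{71080560}{487}} = - \frac{487}{71080560}$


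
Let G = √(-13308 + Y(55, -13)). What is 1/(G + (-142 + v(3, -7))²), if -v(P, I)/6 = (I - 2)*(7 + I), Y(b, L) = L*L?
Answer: 20164/406600035 - I*√13139/406600035 ≈ 4.9592e-5 - 2.8191e-7*I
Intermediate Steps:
Y(b, L) = L²
v(P, I) = -6*(-2 + I)*(7 + I) (v(P, I) = -6*(I - 2)*(7 + I) = -6*(-2 + I)*(7 + I))
G = I*√13139 (G = √(-13308 + (-13)²) = √(-13308 + 169) = √(-13139) = I*√13139 ≈ 114.63*I)
1/(G + (-142 + v(3, -7))²) = 1/(I*√13139 + (-142 + (84 - 30*(-7) - 6*(-7)²))²) = 1/(I*√13139 + (-142 + (84 + 210 - 6*49))²) = 1/(I*√13139 + (-142 + (84 + 210 - 294))²) = 1/(I*√13139 + (-142 + 0)²) = 1/(I*√13139 + (-142)²) = 1/(I*√13139 + 20164) = 1/(20164 + I*√13139)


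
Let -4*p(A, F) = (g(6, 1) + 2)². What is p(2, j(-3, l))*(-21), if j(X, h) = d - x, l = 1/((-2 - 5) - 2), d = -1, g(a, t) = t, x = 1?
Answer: 189/4 ≈ 47.250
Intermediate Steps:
l = -⅑ (l = 1/(-7 - 2) = 1/(-9) = -⅑ ≈ -0.11111)
j(X, h) = -2 (j(X, h) = -1 - 1*1 = -1 - 1 = -2)
p(A, F) = -9/4 (p(A, F) = -(1 + 2)²/4 = -¼*3² = -¼*9 = -9/4)
p(2, j(-3, l))*(-21) = -9/4*(-21) = 189/4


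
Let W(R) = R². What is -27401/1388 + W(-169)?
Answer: 39615267/1388 ≈ 28541.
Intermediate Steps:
-27401/1388 + W(-169) = -27401/1388 + (-169)² = -27401*1/1388 + 28561 = -27401/1388 + 28561 = 39615267/1388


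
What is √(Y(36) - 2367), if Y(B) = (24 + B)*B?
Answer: 3*I*√23 ≈ 14.387*I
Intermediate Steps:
Y(B) = B*(24 + B)
√(Y(36) - 2367) = √(36*(24 + 36) - 2367) = √(36*60 - 2367) = √(2160 - 2367) = √(-207) = 3*I*√23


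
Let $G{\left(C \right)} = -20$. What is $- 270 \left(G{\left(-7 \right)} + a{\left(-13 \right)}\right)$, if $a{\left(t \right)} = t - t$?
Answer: $5400$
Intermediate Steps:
$a{\left(t \right)} = 0$
$- 270 \left(G{\left(-7 \right)} + a{\left(-13 \right)}\right) = - 270 \left(-20 + 0\right) = \left(-270\right) \left(-20\right) = 5400$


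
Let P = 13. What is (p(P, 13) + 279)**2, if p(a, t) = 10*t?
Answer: 167281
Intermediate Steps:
(p(P, 13) + 279)**2 = (10*13 + 279)**2 = (130 + 279)**2 = 409**2 = 167281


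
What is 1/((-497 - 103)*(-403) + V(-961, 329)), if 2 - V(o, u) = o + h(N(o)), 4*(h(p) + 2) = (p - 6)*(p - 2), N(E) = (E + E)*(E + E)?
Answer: -1/3411556518834 ≈ -2.9312e-13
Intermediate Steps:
N(E) = 4*E² (N(E) = (2*E)*(2*E) = 4*E²)
h(p) = -2 + (-6 + p)*(-2 + p)/4 (h(p) = -2 + ((p - 6)*(p - 2))/4 = -2 + ((-6 + p)*(-2 + p))/4 = -2 + (-6 + p)*(-2 + p)/4)
V(o, u) = 1 - o - 4*o⁴ + 8*o² (V(o, u) = 2 - (o + (1 - 8*o² + (4*o²)²/4)) = 2 - (o + (1 - 8*o² + (16*o⁴)/4)) = 2 - (o + (1 - 8*o² + 4*o⁴)) = 2 - (1 + o - 8*o² + 4*o⁴) = 2 + (-1 - o - 4*o⁴ + 8*o²) = 1 - o - 4*o⁴ + 8*o²)
1/((-497 - 103)*(-403) + V(-961, 329)) = 1/((-497 - 103)*(-403) + (1 - 1*(-961) - 4*(-961)⁴ + 8*(-961)²)) = 1/(-600*(-403) + (1 + 961 - 4*852891037441 + 8*923521)) = 1/(241800 + (1 + 961 - 3411564149764 + 7388168)) = 1/(241800 - 3411556760634) = 1/(-3411556518834) = -1/3411556518834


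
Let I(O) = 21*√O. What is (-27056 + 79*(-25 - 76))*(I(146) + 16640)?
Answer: -582982400 - 735735*√146 ≈ -5.9187e+8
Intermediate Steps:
(-27056 + 79*(-25 - 76))*(I(146) + 16640) = (-27056 + 79*(-25 - 76))*(21*√146 + 16640) = (-27056 + 79*(-101))*(16640 + 21*√146) = (-27056 - 7979)*(16640 + 21*√146) = -35035*(16640 + 21*√146) = -582982400 - 735735*√146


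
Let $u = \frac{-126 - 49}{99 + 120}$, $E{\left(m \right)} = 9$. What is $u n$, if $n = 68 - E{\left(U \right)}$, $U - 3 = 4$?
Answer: $- \frac{10325}{219} \approx -47.146$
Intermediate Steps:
$U = 7$ ($U = 3 + 4 = 7$)
$u = - \frac{175}{219} \approx -0.79909$
$n = 59$ ($n = 68 - 9 = 59$)
$u n = \left(- \frac{175}{219}\right) 59 = - \frac{10325}{219}$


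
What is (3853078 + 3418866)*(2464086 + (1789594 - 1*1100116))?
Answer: 22932540808416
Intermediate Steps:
(3853078 + 3418866)*(2464086 + (1789594 - 1*1100116)) = 7271944*(2464086 + (1789594 - 1100116)) = 7271944*(2464086 + 689478) = 7271944*3153564 = 22932540808416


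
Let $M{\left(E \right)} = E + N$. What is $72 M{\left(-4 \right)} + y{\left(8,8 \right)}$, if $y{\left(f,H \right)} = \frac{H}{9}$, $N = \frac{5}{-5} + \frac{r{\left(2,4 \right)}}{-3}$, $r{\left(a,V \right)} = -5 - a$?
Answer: $- \frac{1720}{9} \approx -191.11$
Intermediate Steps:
$N = \frac{4}{3}$ ($N = \frac{5}{-5} + \frac{-5 - 2}{-3} = 5 \left(- \frac{1}{5}\right) + \left(-5 - 2\right) \left(- \frac{1}{3}\right) = -1 - - \frac{7}{3} = -1 + \frac{7}{3} = \frac{4}{3} \approx 1.3333$)
$y{\left(f,H \right)} = \frac{H}{9}$ ($y{\left(f,H \right)} = H \frac{1}{9} = \frac{H}{9}$)
$M{\left(E \right)} = \frac{4}{3} + E$ ($M{\left(E \right)} = E + \frac{4}{3} = \frac{4}{3} + E$)
$72 M{\left(-4 \right)} + y{\left(8,8 \right)} = 72 \left(\frac{4}{3} - 4\right) + \frac{1}{9} \cdot 8 = 72 \left(- \frac{8}{3}\right) + \frac{8}{9} = -192 + \frac{8}{9} = - \frac{1720}{9}$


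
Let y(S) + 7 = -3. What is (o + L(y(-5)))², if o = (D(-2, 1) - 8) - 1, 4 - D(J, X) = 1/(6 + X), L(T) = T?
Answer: 11236/49 ≈ 229.31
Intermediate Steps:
y(S) = -10 (y(S) = -7 - 3 = -10)
D(J, X) = 4 - 1/(6 + X)
o = -36/7 (o = ((23 + 4*1)/(6 + 1) - 8) - 1 = ((23 + 4)/7 - 8) - 1 = ((⅐)*27 - 8) - 1 = (27/7 - 8) - 1 = -29/7 - 1 = -36/7 ≈ -5.1429)
(o + L(y(-5)))² = (-36/7 - 10)² = (-106/7)² = 11236/49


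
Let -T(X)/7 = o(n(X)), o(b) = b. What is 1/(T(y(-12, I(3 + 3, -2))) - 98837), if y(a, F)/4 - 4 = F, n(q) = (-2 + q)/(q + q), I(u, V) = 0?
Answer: -16/1581441 ≈ -1.0117e-5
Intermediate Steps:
n(q) = (-2 + q)/(2*q) (n(q) = (-2 + q)/((2*q)) = (-2 + q)*(1/(2*q)) = (-2 + q)/(2*q))
y(a, F) = 16 + 4*F
T(X) = -7*(-2 + X)/(2*X)
1/(T(y(-12, I(3 + 3, -2))) - 98837) = 1/((-7/2 + 7/(16 + 4*0)) - 98837) = 1/((-7/2 + 7/(16 + 0)) - 98837) = 1/((-7/2 + 7/16) - 98837) = 1/(-49/16 - 98837) = 1/(-1581441/16) = -16/1581441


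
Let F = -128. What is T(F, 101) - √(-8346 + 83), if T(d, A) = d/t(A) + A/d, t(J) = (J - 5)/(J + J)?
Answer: -103727/384 - I*√8263 ≈ -270.12 - 90.901*I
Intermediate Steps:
t(J) = (-5 + J)/(2*J) (t(J) = (-5 + J)/((2*J)) = (-5 + J)*(1/(2*J)) = (-5 + J)/(2*J))
T(d, A) = A/d + 2*A*d/(-5 + A) (T(d, A) = d/(((-5 + A)/(2*A))) + A/d = d*(2*A/(-5 + A)) + A/d = 2*A*d/(-5 + A) + A/d = A/d + 2*A*d/(-5 + A))
T(F, 101) - √(-8346 + 83) = 101*(-5 + 101 + 2*(-128)²)/(-128*(-5 + 101)) - √(-8346 + 83) = 101*(-1/128)*(-5 + 101 + 2*16384)/96 - √(-8263) = 101*(-1/128)*(1/96)*(-5 + 101 + 32768) - I*√8263 = 101*(-1/128)*(1/96)*32864 - I*√8263 = -103727/384 - I*√8263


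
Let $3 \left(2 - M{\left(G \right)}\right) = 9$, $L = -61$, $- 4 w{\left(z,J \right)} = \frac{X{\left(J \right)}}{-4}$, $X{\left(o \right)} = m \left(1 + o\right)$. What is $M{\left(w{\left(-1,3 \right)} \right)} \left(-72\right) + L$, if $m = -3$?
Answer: $11$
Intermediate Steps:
$X{\left(o \right)} = -3 - 3 o$ ($X{\left(o \right)} = - 3 \left(1 + o\right) = -3 - 3 o$)
$w{\left(z,J \right)} = - \frac{3}{16} - \frac{3 J}{16}$ ($w{\left(z,J \right)} = - \frac{\left(-3 - 3 J\right) \frac{1}{-4}}{4} = - \frac{\left(-3 - 3 J\right) \left(- \frac{1}{4}\right)}{4} = - \frac{\frac{3}{4} + \frac{3 J}{4}}{4} = - \frac{3}{16} - \frac{3 J}{16}$)
$M{\left(G \right)} = -1$ ($M{\left(G \right)} = 2 - 3 = -1$)
$M{\left(w{\left(-1,3 \right)} \right)} \left(-72\right) + L = \left(-1\right) \left(-72\right) - 61 = 72 - 61 = 11$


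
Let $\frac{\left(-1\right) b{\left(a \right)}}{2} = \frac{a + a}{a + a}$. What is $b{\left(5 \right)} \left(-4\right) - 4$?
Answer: $4$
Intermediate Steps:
$b{\left(a \right)} = -2$ ($b{\left(a \right)} = - 2 \frac{a + a}{a + a} = - 2 \frac{2 a}{2 a} = - 2 \cdot 2 a \frac{1}{2 a} = \left(-2\right) 1 = -2$)
$b{\left(5 \right)} \left(-4\right) - 4 = \left(-2\right) \left(-4\right) - 4 = 8 - 4 = 4$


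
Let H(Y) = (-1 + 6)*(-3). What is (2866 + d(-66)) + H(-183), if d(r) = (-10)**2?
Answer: 2951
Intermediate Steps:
d(r) = 100
H(Y) = -15 (H(Y) = 5*(-3) = -15)
(2866 + d(-66)) + H(-183) = (2866 + 100) - 15 = 2966 - 15 = 2951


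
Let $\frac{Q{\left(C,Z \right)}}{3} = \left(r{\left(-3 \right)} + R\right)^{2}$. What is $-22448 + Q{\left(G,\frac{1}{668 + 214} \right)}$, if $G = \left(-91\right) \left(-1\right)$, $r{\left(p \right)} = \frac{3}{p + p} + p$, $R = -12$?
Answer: $- \frac{86909}{4} \approx -21727.0$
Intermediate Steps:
$r{\left(p \right)} = p + \frac{3}{2 p}$ ($r{\left(p \right)} = \frac{3}{2 p} + p = p + \frac{3}{2 p}$)
$G = 91$
$Q{\left(C,Z \right)} = \frac{2883}{4}$ ($Q{\left(C,Z \right)} = 3 \left(\left(-3 + \frac{3}{2 \left(-3\right)}\right) - 12\right)^{2} = 3 \left(\left(-3 + \frac{3}{2} \left(- \frac{1}{3}\right)\right) - 12\right)^{2} = 3 \left(\left(-3 - \frac{1}{2}\right) - 12\right)^{2} = 3 \left(- \frac{7}{2} - 12\right)^{2} = 3 \left(- \frac{31}{2}\right)^{2} = 3 \cdot \frac{961}{4} = \frac{2883}{4}$)
$-22448 + Q{\left(G,\frac{1}{668 + 214} \right)} = -22448 + \frac{2883}{4} = - \frac{86909}{4}$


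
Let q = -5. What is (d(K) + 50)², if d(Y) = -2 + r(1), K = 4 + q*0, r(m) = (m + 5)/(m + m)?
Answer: 2601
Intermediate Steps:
r(m) = (5 + m)/(2*m) (r(m) = (5 + m)/((2*m)) = (5 + m)*(1/(2*m)) = (5 + m)/(2*m))
K = 4 (K = 4 - 5*0 = 4 + 0 = 4)
d(Y) = 1 (d(Y) = -2 + (½)*(5 + 1)/1 = -2 + (½)*1*6 = -2 + 3 = 1)
(d(K) + 50)² = (1 + 50)² = 51² = 2601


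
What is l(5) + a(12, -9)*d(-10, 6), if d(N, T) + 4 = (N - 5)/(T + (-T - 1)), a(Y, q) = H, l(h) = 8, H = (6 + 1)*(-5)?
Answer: -377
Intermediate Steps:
H = -35 (H = 7*(-5) = -35)
a(Y, q) = -35
d(N, T) = 1 - N (d(N, T) = -4 + (N - 5)/(T + (-T - 1)) = -4 + (-5 + N)/(T + (-1 - T)) = -4 + (-5 + N)/(-1) = -4 + (-5 + N)*(-1) = -4 + (5 - N) = 1 - N)
l(5) + a(12, -9)*d(-10, 6) = 8 - 35*(1 - 1*(-10)) = 8 - 35*(1 + 10) = 8 - 35*11 = 8 - 385 = -377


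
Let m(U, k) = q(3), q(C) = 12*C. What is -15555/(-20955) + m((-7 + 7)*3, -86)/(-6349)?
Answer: 6533621/8869553 ≈ 0.73664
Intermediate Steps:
m(U, k) = 36 (m(U, k) = 12*3 = 36)
-15555/(-20955) + m((-7 + 7)*3, -86)/(-6349) = -15555/(-20955) + 36/(-6349) = -15555*(-1/20955) + 36*(-1/6349) = 1037/1397 - 36/6349 = 6533621/8869553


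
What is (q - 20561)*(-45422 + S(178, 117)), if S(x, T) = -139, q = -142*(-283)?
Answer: -894134625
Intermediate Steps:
q = 40186
(q - 20561)*(-45422 + S(178, 117)) = (40186 - 20561)*(-45422 - 139) = 19625*(-45561) = -894134625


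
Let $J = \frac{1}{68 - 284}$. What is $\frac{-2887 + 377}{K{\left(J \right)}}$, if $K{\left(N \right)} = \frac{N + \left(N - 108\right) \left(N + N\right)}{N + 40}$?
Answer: $- \frac{2341860120}{23221} \approx -1.0085 \cdot 10^{5}$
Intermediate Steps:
$J = - \frac{1}{216}$ ($J = \frac{1}{-216} = - \frac{1}{216} \approx -0.0046296$)
$K{\left(N \right)} = \frac{N + 2 N \left(-108 + N\right)}{40 + N}$ ($K{\left(N \right)} = \frac{N + \left(-108 + N\right) 2 N}{40 + N} = \frac{N + 2 N \left(-108 + N\right)}{40 + N}$)
$\frac{-2887 + 377}{K{\left(J \right)}} = \frac{-2887 + 377}{\left(- \frac{1}{216}\right) \frac{1}{40 - \frac{1}{216}} \left(-215 + 2 \left(- \frac{1}{216}\right)\right)} = - \frac{2510}{\left(- \frac{1}{216}\right) \frac{1}{\frac{8639}{216}} \left(-215 - \frac{1}{108}\right)} = - \frac{2510}{\left(- \frac{1}{216}\right) \frac{216}{8639} \left(- \frac{23221}{108}\right)} = - \frac{2510}{\frac{23221}{933012}} = \left(-2510\right) \frac{933012}{23221} = - \frac{2341860120}{23221}$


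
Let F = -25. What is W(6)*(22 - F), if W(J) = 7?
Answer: 329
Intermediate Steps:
W(6)*(22 - F) = 7*(22 - 1*(-25)) = 7*(22 + 25) = 7*47 = 329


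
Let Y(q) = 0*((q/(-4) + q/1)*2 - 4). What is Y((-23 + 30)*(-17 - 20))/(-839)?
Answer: 0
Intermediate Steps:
Y(q) = 0 (Y(q) = 0*((q*(-1/4) + q*1)*2 - 4) = 0*((-q/4 + q)*2 - 4) = 0*((3*q/4)*2 - 4) = 0*(3*q/2 - 4) = 0*(-4 + 3*q/2) = 0)
Y((-23 + 30)*(-17 - 20))/(-839) = 0/(-839) = 0*(-1/839) = 0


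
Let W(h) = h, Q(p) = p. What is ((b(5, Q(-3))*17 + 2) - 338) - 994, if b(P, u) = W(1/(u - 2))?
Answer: -6667/5 ≈ -1333.4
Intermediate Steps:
b(P, u) = 1/(-2 + u) (b(P, u) = 1/(u - 2) = 1/(-2 + u))
((b(5, Q(-3))*17 + 2) - 338) - 994 = ((17/(-2 - 3) + 2) - 338) - 994 = ((17/(-5) + 2) - 338) - 994 = ((-⅕*17 + 2) - 338) - 994 = ((-17/5 + 2) - 338) - 994 = (-7/5 - 338) - 994 = -1697/5 - 994 = -6667/5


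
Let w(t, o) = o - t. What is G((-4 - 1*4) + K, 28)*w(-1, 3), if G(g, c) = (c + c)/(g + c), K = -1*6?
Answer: 16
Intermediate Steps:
K = -6
G(g, c) = 2*c/(c + g) (G(g, c) = (2*c)/(c + g) = 2*c/(c + g))
G((-4 - 1*4) + K, 28)*w(-1, 3) = (2*28/(28 + ((-4 - 1*4) - 6)))*(3 - 1*(-1)) = (2*28/(28 + ((-4 - 4) - 6)))*(3 + 1) = (2*28/(28 + (-8 - 6)))*4 = (2*28/(28 - 14))*4 = (2*28/14)*4 = (2*28*(1/14))*4 = 4*4 = 16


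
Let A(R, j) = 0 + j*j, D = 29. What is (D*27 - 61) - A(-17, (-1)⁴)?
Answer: 721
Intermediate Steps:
A(R, j) = j² (A(R, j) = 0 + j² = j²)
(D*27 - 61) - A(-17, (-1)⁴) = (29*27 - 61) - ((-1)⁴)² = (783 - 61) - 1*1² = 722 - 1*1 = 722 - 1 = 721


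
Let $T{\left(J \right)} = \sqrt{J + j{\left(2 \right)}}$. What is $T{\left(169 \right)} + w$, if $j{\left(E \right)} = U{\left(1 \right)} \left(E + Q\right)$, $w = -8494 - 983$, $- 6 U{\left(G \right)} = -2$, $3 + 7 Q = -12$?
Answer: $-9477 + \frac{2 \sqrt{18627}}{21} \approx -9464.0$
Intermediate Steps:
$Q = - \frac{15}{7}$ ($Q = - \frac{3}{7} + \frac{1}{7} \left(-12\right) = - \frac{3}{7} - \frac{12}{7} = - \frac{15}{7} \approx -2.1429$)
$U{\left(G \right)} = \frac{1}{3}$ ($U{\left(G \right)} = \left(- \frac{1}{6}\right) \left(-2\right) = \frac{1}{3}$)
$w = -9477$
$j{\left(E \right)} = - \frac{5}{7} + \frac{E}{3}$ ($j{\left(E \right)} = \frac{E - \frac{15}{7}}{3} = \frac{- \frac{15}{7} + E}{3} = - \frac{5}{7} + \frac{E}{3}$)
$T{\left(J \right)} = \sqrt{- \frac{1}{21} + J}$ ($T{\left(J \right)} = \sqrt{J + \left(- \frac{5}{7} + \frac{1}{3} \cdot 2\right)} = \sqrt{J + \left(- \frac{5}{7} + \frac{2}{3}\right)} = \sqrt{J - \frac{1}{21}} = \sqrt{- \frac{1}{21} + J}$)
$T{\left(169 \right)} + w = \frac{\sqrt{-21 + 441 \cdot 169}}{21} - 9477 = \frac{\sqrt{-21 + 74529}}{21} - 9477 = \frac{\sqrt{74508}}{21} - 9477 = \frac{2 \sqrt{18627}}{21} - 9477 = -9477 + \frac{2 \sqrt{18627}}{21}$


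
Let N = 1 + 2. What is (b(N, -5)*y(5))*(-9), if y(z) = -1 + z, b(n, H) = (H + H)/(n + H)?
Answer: -180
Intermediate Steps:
N = 3
b(n, H) = 2*H/(H + n) (b(n, H) = (2*H)/(H + n) = 2*H/(H + n))
(b(N, -5)*y(5))*(-9) = ((2*(-5)/(-5 + 3))*(-1 + 5))*(-9) = ((2*(-5)/(-2))*4)*(-9) = ((2*(-5)*(-½))*4)*(-9) = (5*4)*(-9) = 20*(-9) = -180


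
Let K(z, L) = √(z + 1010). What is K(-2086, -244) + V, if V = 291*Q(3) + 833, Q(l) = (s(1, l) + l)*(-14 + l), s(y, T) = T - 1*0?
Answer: -18373 + 2*I*√269 ≈ -18373.0 + 32.802*I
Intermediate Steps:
K(z, L) = √(1010 + z)
s(y, T) = T (s(y, T) = T + 0 = T)
Q(l) = 2*l*(-14 + l) (Q(l) = (l + l)*(-14 + l) = (2*l)*(-14 + l) = 2*l*(-14 + l))
V = -18373 (V = 291*(2*3*(-14 + 3)) + 833 = 291*(2*3*(-11)) + 833 = 291*(-66) + 833 = -19206 + 833 = -18373)
K(-2086, -244) + V = √(1010 - 2086) - 18373 = √(-1076) - 18373 = 2*I*√269 - 18373 = -18373 + 2*I*√269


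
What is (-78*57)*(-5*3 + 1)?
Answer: 62244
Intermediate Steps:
(-78*57)*(-5*3 + 1) = -4446*(-15 + 1) = -4446*(-14) = 62244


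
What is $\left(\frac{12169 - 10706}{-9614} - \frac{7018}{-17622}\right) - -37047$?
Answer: $\frac{1365042829}{36846} \approx 37047.0$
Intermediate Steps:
$\left(\frac{12169 - 10706}{-9614} - \frac{7018}{-17622}\right) - -37047 = \left(1463 \left(- \frac{1}{9614}\right) - - \frac{319}{801}\right) + 37047 = \left(- \frac{7}{46} + \frac{319}{801}\right) + 37047 = \frac{9067}{36846} + 37047 = \frac{1365042829}{36846}$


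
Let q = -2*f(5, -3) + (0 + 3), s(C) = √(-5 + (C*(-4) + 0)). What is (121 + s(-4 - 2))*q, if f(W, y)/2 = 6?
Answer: -2541 - 21*√19 ≈ -2632.5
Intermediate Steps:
f(W, y) = 12 (f(W, y) = 2*6 = 12)
s(C) = √(-5 - 4*C) (s(C) = √(-5 + (-4*C + 0)) = √(-5 - 4*C))
q = -21 (q = -2*12 + (0 + 3) = -24 + 3 = -21)
(121 + s(-4 - 2))*q = (121 + √(-5 - 4*(-4 - 2)))*(-21) = (121 + √(-5 - 4*(-6)))*(-21) = (121 + √(-5 + 24))*(-21) = (121 + √19)*(-21) = -2541 - 21*√19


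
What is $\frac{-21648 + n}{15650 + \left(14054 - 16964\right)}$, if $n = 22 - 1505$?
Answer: $- \frac{23131}{12740} \approx -1.8156$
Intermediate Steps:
$n = -1483$ ($n = 22 - 1505 = -1483$)
$\frac{-21648 + n}{15650 + \left(14054 - 16964\right)} = \frac{-21648 - 1483}{15650 + \left(14054 - 16964\right)} = - \frac{23131}{15650 - 2910} = - \frac{23131}{12740}$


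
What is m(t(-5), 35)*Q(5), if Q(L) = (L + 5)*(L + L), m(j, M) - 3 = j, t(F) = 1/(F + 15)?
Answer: 310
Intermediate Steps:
t(F) = 1/(15 + F)
m(j, M) = 3 + j
Q(L) = 2*L*(5 + L) (Q(L) = (5 + L)*(2*L) = 2*L*(5 + L))
m(t(-5), 35)*Q(5) = (3 + 1/(15 - 5))*(2*5*(5 + 5)) = (3 + 1/10)*(2*5*10) = (3 + 1/10)*100 = (31/10)*100 = 310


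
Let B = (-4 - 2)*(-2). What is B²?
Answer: 144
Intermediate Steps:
B = 12 (B = -6*(-2) = 12)
B² = 12² = 144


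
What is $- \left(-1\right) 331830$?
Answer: $331830$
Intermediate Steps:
$- \left(-1\right) 331830 = \left(-1\right) \left(-331830\right) = 331830$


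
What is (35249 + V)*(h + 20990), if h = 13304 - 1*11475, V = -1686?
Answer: 765874097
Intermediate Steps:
h = 1829 (h = 13304 - 11475 = 1829)
(35249 + V)*(h + 20990) = (35249 - 1686)*(1829 + 20990) = 33563*22819 = 765874097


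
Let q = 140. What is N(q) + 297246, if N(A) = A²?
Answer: 316846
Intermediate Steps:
N(q) + 297246 = 140² + 297246 = 19600 + 297246 = 316846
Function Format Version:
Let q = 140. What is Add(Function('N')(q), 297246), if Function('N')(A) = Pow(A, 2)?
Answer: 316846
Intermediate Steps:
Add(Function('N')(q), 297246) = Add(Pow(140, 2), 297246) = Add(19600, 297246) = 316846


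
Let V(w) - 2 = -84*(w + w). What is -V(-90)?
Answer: -15122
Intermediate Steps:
V(w) = 2 - 168*w (V(w) = 2 - 84*(w + w) = 2 - 168*w)
-V(-90) = -(2 - 168*(-90)) = -(2 + 15120) = -1*15122 = -15122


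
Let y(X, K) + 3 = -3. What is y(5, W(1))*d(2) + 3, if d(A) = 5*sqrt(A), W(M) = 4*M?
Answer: 3 - 30*sqrt(2) ≈ -39.426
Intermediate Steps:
y(X, K) = -6 (y(X, K) = -3 - 3 = -6)
y(5, W(1))*d(2) + 3 = -30*sqrt(2) + 3 = 3 - 30*sqrt(2)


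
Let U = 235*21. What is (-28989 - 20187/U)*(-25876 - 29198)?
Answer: 2626679198916/1645 ≈ 1.5968e+9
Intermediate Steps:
U = 4935
(-28989 - 20187/U)*(-25876 - 29198) = (-28989 - 20187/4935)*(-25876 - 29198) = (-28989 - 20187*1/4935)*(-55074) = (-28989 - 6729/1645)*(-55074) = -47693634/1645*(-55074) = 2626679198916/1645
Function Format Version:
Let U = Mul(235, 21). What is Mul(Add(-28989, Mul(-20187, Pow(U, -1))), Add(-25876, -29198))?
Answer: Rational(2626679198916, 1645) ≈ 1.5968e+9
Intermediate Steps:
U = 4935
Mul(Add(-28989, Mul(-20187, Pow(U, -1))), Add(-25876, -29198)) = Mul(Add(-28989, Mul(-20187, Pow(4935, -1))), Add(-25876, -29198)) = Mul(Add(-28989, Mul(-20187, Rational(1, 4935))), -55074) = Mul(Add(-28989, Rational(-6729, 1645)), -55074) = Mul(Rational(-47693634, 1645), -55074) = Rational(2626679198916, 1645)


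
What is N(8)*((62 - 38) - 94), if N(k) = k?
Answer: -560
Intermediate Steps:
N(8)*((62 - 38) - 94) = 8*((62 - 38) - 94) = 8*(24 - 94) = 8*(-70) = -560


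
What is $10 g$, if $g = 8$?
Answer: $80$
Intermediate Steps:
$10 g = 10 \cdot 8 = 80$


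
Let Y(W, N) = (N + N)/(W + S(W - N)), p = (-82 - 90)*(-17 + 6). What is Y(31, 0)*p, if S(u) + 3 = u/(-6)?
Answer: 0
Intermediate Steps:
S(u) = -3 - u/6 (S(u) = -3 + u/(-6) = -3 + u*(-1/6) = -3 - u/6)
p = 1892 (p = -172*(-11) = 1892)
Y(W, N) = 2*N/(-3 + N/6 + 5*W/6) (Y(W, N) = (N + N)/(W + (-3 - (W - N)/6)) = (2*N)/(W + (-3 + (-W/6 + N/6))) = (2*N)/(W + (-3 - W/6 + N/6)) = (2*N)/(-3 + N/6 + 5*W/6) = 2*N/(-3 + N/6 + 5*W/6))
Y(31, 0)*p = (12*0/(-18 + 0 + 5*31))*1892 = (12*0/(-18 + 0 + 155))*1892 = (12*0/137)*1892 = (12*0*(1/137))*1892 = 0*1892 = 0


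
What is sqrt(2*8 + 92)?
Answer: 6*sqrt(3) ≈ 10.392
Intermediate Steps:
sqrt(2*8 + 92) = sqrt(16 + 92) = sqrt(108) = 6*sqrt(3)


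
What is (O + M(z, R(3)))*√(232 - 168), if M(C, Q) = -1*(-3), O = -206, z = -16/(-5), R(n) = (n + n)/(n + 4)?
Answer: -1624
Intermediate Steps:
R(n) = 2*n/(4 + n) (R(n) = (2*n)/(4 + n) = 2*n/(4 + n))
z = 16/5 (z = -16*(-1)/5 = -2*(-8/5) = 16/5 ≈ 3.2000)
M(C, Q) = 3
(O + M(z, R(3)))*√(232 - 168) = (-206 + 3)*√(232 - 168) = -203*√64 = -203*8 = -1624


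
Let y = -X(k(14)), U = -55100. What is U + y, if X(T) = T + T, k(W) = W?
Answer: -55128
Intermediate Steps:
X(T) = 2*T
y = -28 (y = -2*14 = -1*28 = -28)
U + y = -55100 - 28 = -55128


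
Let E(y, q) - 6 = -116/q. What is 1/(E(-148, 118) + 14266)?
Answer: 59/841990 ≈ 7.0072e-5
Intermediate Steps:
E(y, q) = 6 - 116/q
1/(E(-148, 118) + 14266) = 1/((6 - 116/118) + 14266) = 1/((6 - 116*1/118) + 14266) = 1/((6 - 58/59) + 14266) = 1/(296/59 + 14266) = 1/(841990/59) = 59/841990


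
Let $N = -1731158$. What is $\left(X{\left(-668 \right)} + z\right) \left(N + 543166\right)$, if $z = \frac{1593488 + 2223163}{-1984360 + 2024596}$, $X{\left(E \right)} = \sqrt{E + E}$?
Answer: $- \frac{377845904566}{3353} - 2375984 i \sqrt{334} \approx -1.1269 \cdot 10^{8} - 4.3423 \cdot 10^{7} i$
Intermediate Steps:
$X{\left(E \right)} = \sqrt{2} \sqrt{E}$ ($X{\left(E \right)} = \sqrt{2 E} = \sqrt{2} \sqrt{E}$)
$z = \frac{1272217}{13412}$ ($z = \frac{3816651}{40236} = 3816651 \cdot \frac{1}{40236} = \frac{1272217}{13412} \approx 94.857$)
$\left(X{\left(-668 \right)} + z\right) \left(N + 543166\right) = \left(\sqrt{2} \sqrt{-668} + \frac{1272217}{13412}\right) \left(-1731158 + 543166\right) = \left(\sqrt{2} \cdot 2 i \sqrt{167} + \frac{1272217}{13412}\right) \left(-1187992\right) = \left(2 i \sqrt{334} + \frac{1272217}{13412}\right) \left(-1187992\right) = \left(\frac{1272217}{13412} + 2 i \sqrt{334}\right) \left(-1187992\right) = - \frac{377845904566}{3353} - 2375984 i \sqrt{334}$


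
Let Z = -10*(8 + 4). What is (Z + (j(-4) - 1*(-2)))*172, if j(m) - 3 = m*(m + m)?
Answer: -14276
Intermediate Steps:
j(m) = 3 + 2*m**2 (j(m) = 3 + m*(m + m) = 3 + m*(2*m) = 3 + 2*m**2)
Z = -120 (Z = -10*12 = -120)
(Z + (j(-4) - 1*(-2)))*172 = (-120 + ((3 + 2*(-4)**2) - 1*(-2)))*172 = (-120 + ((3 + 2*16) + 2))*172 = (-120 + ((3 + 32) + 2))*172 = (-120 + (35 + 2))*172 = (-120 + 37)*172 = -83*172 = -14276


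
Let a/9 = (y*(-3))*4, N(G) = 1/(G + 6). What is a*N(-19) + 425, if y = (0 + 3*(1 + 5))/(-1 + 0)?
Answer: 3581/13 ≈ 275.46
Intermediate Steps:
y = -18 (y = (0 + 3*6)/(-1) = (0 + 18)*(-1) = 18*(-1) = -18)
N(G) = 1/(6 + G)
a = 1944 (a = 9*(-18*(-3)*4) = 9*(54*4) = 9*216 = 1944)
a*N(-19) + 425 = 1944/(6 - 19) + 425 = 1944/(-13) + 425 = 1944*(-1/13) + 425 = -1944/13 + 425 = 3581/13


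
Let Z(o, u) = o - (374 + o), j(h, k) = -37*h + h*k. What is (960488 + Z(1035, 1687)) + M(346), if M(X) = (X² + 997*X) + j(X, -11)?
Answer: 1408184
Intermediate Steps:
Z(o, u) = -374 (Z(o, u) = o + (-374 - o) = -374)
M(X) = X² + 949*X (M(X) = (X² + 997*X) + X*(-37 - 11) = (X² + 997*X) + X*(-48) = (X² + 997*X) - 48*X = X² + 949*X)
(960488 + Z(1035, 1687)) + M(346) = (960488 - 374) + 346*(949 + 346) = 960114 + 346*1295 = 960114 + 448070 = 1408184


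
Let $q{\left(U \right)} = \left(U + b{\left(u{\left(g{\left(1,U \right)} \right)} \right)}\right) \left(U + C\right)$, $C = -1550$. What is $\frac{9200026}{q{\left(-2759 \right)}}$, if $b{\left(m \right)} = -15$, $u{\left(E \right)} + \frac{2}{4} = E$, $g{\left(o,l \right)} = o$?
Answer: $\frac{4600013}{5976583} \approx 0.76967$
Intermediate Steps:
$u{\left(E \right)} = - \frac{1}{2} + E$
$q{\left(U \right)} = \left(-1550 + U\right) \left(-15 + U\right)$ ($q{\left(U \right)} = \left(U - 15\right) \left(U - 1550\right) = \left(-15 + U\right) \left(-1550 + U\right) = \left(-1550 + U\right) \left(-15 + U\right)$)
$\frac{9200026}{q{\left(-2759 \right)}} = \frac{9200026}{23250 + \left(-2759\right)^{2} - -4317835} = \frac{9200026}{23250 + 7612081 + 4317835} = \frac{9200026}{11953166} = 9200026 \cdot \frac{1}{11953166} = \frac{4600013}{5976583}$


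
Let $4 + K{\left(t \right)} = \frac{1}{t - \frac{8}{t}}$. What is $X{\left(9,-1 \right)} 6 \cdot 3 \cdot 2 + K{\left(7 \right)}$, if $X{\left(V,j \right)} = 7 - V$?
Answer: $- \frac{3109}{41} \approx -75.829$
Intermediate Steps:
$K{\left(t \right)} = -4 + \frac{1}{t - \frac{8}{t}}$
$X{\left(9,-1 \right)} 6 \cdot 3 \cdot 2 + K{\left(7 \right)} = \left(7 - 9\right) 6 \cdot 3 \cdot 2 + \frac{32 + 7 - 4 \cdot 7^{2}}{-8 + 7^{2}} = \left(7 - 9\right) 18 \cdot 2 + \frac{32 + 7 - 196}{-8 + 49} = \left(-2\right) 36 + \frac{32 + 7 - 196}{41} = -72 + \frac{1}{41} \left(-157\right) = -72 - \frac{157}{41} = - \frac{3109}{41}$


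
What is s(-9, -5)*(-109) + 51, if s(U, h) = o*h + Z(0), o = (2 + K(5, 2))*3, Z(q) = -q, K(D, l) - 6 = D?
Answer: 21306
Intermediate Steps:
K(D, l) = 6 + D
o = 39 (o = (2 + (6 + 5))*3 = (2 + 11)*3 = 13*3 = 39)
s(U, h) = 39*h (s(U, h) = 39*h - 1*0 = 39*h + 0 = 39*h)
s(-9, -5)*(-109) + 51 = (39*(-5))*(-109) + 51 = -195*(-109) + 51 = 21255 + 51 = 21306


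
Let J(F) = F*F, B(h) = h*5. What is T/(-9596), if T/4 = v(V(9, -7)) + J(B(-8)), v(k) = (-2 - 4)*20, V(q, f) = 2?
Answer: -1480/2399 ≈ -0.61692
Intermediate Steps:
B(h) = 5*h
J(F) = F²
v(k) = -120 (v(k) = -6*20 = -120)
T = 5920 (T = 4*(-120 + (5*(-8))²) = 4*(-120 + (-40)²) = 4*(-120 + 1600) = 4*1480 = 5920)
T/(-9596) = 5920/(-9596) = 5920*(-1/9596) = -1480/2399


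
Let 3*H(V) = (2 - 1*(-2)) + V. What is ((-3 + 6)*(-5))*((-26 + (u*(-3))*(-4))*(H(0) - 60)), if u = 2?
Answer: -1760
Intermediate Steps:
H(V) = 4/3 + V/3 (H(V) = ((2 - 1*(-2)) + V)/3 = ((2 + 2) + V)/3 = (4 + V)/3 = 4/3 + V/3)
((-3 + 6)*(-5))*((-26 + (u*(-3))*(-4))*(H(0) - 60)) = ((-3 + 6)*(-5))*((-26 + (2*(-3))*(-4))*((4/3 + (⅓)*0) - 60)) = (3*(-5))*((-26 - 6*(-4))*((4/3 + 0) - 60)) = -15*(-26 + 24)*(4/3 - 60) = -(-30)*(-176)/3 = -15*352/3 = -1760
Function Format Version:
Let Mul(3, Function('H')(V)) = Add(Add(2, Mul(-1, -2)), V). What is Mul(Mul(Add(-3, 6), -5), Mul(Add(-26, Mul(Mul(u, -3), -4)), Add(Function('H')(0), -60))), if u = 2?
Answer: -1760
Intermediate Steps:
Function('H')(V) = Add(Rational(4, 3), Mul(Rational(1, 3), V)) (Function('H')(V) = Mul(Rational(1, 3), Add(Add(2, Mul(-1, -2)), V)) = Mul(Rational(1, 3), Add(Add(2, 2), V)) = Mul(Rational(1, 3), Add(4, V)) = Add(Rational(4, 3), Mul(Rational(1, 3), V)))
Mul(Mul(Add(-3, 6), -5), Mul(Add(-26, Mul(Mul(u, -3), -4)), Add(Function('H')(0), -60))) = Mul(Mul(Add(-3, 6), -5), Mul(Add(-26, Mul(Mul(2, -3), -4)), Add(Add(Rational(4, 3), Mul(Rational(1, 3), 0)), -60))) = Mul(Mul(3, -5), Mul(Add(-26, Mul(-6, -4)), Add(Add(Rational(4, 3), 0), -60))) = Mul(-15, Mul(Add(-26, 24), Add(Rational(4, 3), -60))) = Mul(-15, Mul(-2, Rational(-176, 3))) = Mul(-15, Rational(352, 3)) = -1760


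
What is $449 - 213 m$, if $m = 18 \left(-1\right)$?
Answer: $4283$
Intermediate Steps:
$m = -18$
$449 - 213 m = 449 - -3834 = 449 + 3834 = 4283$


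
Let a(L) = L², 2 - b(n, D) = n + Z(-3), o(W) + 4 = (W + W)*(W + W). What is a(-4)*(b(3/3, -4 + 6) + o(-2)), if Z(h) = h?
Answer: 256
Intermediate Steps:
o(W) = -4 + 4*W² (o(W) = -4 + (W + W)*(W + W) = -4 + (2*W)*(2*W) = -4 + 4*W²)
b(n, D) = 5 - n (b(n, D) = 2 - (n - 3) = 2 - (-3 + n) = 2 + (3 - n) = 5 - n)
a(-4)*(b(3/3, -4 + 6) + o(-2)) = (-4)²*((5 - 3/3) + (-4 + 4*(-2)²)) = 16*((5 - 3/3) + (-4 + 4*4)) = 16*((5 - 1*1) + (-4 + 16)) = 16*((5 - 1) + 12) = 16*(4 + 12) = 16*16 = 256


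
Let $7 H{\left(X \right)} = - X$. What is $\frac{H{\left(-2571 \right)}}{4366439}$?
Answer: $\frac{2571}{30565073} \approx 8.4116 \cdot 10^{-5}$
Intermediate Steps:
$H{\left(X \right)} = - \frac{X}{7}$ ($H{\left(X \right)} = \frac{\left(-1\right) X}{7} = - \frac{X}{7}$)
$\frac{H{\left(-2571 \right)}}{4366439} = \frac{\left(- \frac{1}{7}\right) \left(-2571\right)}{4366439} = \frac{2571}{7} \cdot \frac{1}{4366439} = \frac{2571}{30565073}$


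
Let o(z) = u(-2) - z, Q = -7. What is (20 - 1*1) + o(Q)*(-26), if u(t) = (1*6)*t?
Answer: 149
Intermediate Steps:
u(t) = 6*t
o(z) = -12 - z (o(z) = 6*(-2) - z = -12 - z)
(20 - 1*1) + o(Q)*(-26) = (20 - 1*1) + (-12 - 1*(-7))*(-26) = (20 - 1) + (-12 + 7)*(-26) = 19 - 5*(-26) = 19 + 130 = 149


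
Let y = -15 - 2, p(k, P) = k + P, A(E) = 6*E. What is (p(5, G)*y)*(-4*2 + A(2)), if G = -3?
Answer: -136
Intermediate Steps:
p(k, P) = P + k
y = -17
(p(5, G)*y)*(-4*2 + A(2)) = ((-3 + 5)*(-17))*(-4*2 + 6*2) = (2*(-17))*(-8 + 12) = -34*4 = -136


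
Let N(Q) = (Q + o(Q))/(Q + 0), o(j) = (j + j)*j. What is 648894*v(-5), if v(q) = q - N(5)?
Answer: -10382304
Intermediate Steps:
o(j) = 2*j**2 (o(j) = (2*j)*j = 2*j**2)
N(Q) = (Q + 2*Q**2)/Q (N(Q) = (Q + 2*Q**2)/(Q + 0) = (Q + 2*Q**2)/Q)
v(q) = -11 + q (v(q) = q - (1 + 2*5) = q - (1 + 10) = q - 1*11 = q - 11 = -11 + q)
648894*v(-5) = 648894*(-11 - 5) = 648894*(-16) = -10382304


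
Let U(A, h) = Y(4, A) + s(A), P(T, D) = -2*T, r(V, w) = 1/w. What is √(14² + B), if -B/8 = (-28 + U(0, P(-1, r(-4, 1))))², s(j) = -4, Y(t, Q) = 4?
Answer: 14*I*√31 ≈ 77.949*I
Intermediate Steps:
U(A, h) = 0 (U(A, h) = 4 - 4 = 0)
B = -6272 (B = -8*(-28 + 0)² = -8*(-28)² = -8*784 = -6272)
√(14² + B) = √(14² - 6272) = √(196 - 6272) = √(-6076) = 14*I*√31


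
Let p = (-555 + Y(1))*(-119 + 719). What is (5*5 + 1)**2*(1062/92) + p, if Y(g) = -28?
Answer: -7865922/23 ≈ -3.4200e+5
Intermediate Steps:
p = -349800 (p = (-555 - 28)*(-119 + 719) = -583*600 = -349800)
(5*5 + 1)**2*(1062/92) + p = (5*5 + 1)**2*(1062/92) - 349800 = (25 + 1)**2*(1062*(1/92)) - 349800 = 26**2*(531/46) - 349800 = 676*(531/46) - 349800 = 179478/23 - 349800 = -7865922/23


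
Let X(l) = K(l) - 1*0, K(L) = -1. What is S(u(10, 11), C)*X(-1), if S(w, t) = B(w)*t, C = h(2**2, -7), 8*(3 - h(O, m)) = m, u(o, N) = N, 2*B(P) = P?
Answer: -341/16 ≈ -21.313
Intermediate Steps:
B(P) = P/2
h(O, m) = 3 - m/8
C = 31/8 (C = 3 - 1/8*(-7) = 3 + 7/8 = 31/8 ≈ 3.8750)
S(w, t) = t*w/2 (S(w, t) = (w/2)*t = t*w/2)
X(l) = -1 (X(l) = -1 - 1*0 = -1 + 0 = -1)
S(u(10, 11), C)*X(-1) = ((1/2)*(31/8)*11)*(-1) = (341/16)*(-1) = -341/16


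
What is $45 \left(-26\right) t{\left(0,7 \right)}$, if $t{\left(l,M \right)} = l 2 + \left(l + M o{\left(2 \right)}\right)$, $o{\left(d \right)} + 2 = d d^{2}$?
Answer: $-49140$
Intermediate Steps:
$o{\left(d \right)} = -2 + d^{3}$ ($o{\left(d \right)} = -2 + d d^{2} = -2 + d^{3}$)
$t{\left(l,M \right)} = 3 l + 6 M$ ($t{\left(l,M \right)} = l 2 + \left(l + M \left(-2 + 2^{3}\right)\right) = 2 l + \left(l + M \left(-2 + 8\right)\right) = 2 l + \left(l + M 6\right) = 2 l + \left(l + 6 M\right) = 3 l + 6 M$)
$45 \left(-26\right) t{\left(0,7 \right)} = 45 \left(-26\right) \left(3 \cdot 0 + 6 \cdot 7\right) = - 1170 \left(0 + 42\right) = \left(-1170\right) 42 = -49140$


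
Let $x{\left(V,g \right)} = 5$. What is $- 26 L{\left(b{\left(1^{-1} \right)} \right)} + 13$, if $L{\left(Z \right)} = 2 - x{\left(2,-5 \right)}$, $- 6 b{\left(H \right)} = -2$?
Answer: $91$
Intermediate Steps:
$b{\left(H \right)} = \frac{1}{3}$ ($b{\left(H \right)} = \left(- \frac{1}{6}\right) \left(-2\right) = \frac{1}{3}$)
$L{\left(Z \right)} = -3$ ($L{\left(Z \right)} = 2 - 5 = -3$)
$- 26 L{\left(b{\left(1^{-1} \right)} \right)} + 13 = \left(-26\right) \left(-3\right) + 13 = 78 + 13 = 91$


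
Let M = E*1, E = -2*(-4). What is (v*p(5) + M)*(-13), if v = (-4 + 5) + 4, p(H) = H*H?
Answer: -1729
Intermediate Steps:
E = 8
p(H) = H**2
v = 5 (v = 1 + 4 = 5)
M = 8 (M = 8*1 = 8)
(v*p(5) + M)*(-13) = (5*5**2 + 8)*(-13) = (5*25 + 8)*(-13) = (125 + 8)*(-13) = 133*(-13) = -1729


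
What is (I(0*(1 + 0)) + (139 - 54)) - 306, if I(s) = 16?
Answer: -205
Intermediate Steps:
(I(0*(1 + 0)) + (139 - 54)) - 306 = (16 + (139 - 54)) - 306 = (16 + 85) - 306 = 101 - 306 = -205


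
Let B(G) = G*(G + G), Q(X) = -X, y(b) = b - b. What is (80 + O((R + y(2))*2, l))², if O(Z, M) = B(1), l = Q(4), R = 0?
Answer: 6724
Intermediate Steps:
y(b) = 0
B(G) = 2*G² (B(G) = G*(2*G) = 2*G²)
l = -4 (l = -1*4 = -4)
O(Z, M) = 2 (O(Z, M) = 2*1² = 2*1 = 2)
(80 + O((R + y(2))*2, l))² = (80 + 2)² = 82² = 6724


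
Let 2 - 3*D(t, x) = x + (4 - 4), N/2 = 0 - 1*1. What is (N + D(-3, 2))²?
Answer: 4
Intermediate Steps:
N = -2 (N = 2*(0 - 1*1) = 2*(0 - 1) = 2*(-1) = -2)
D(t, x) = ⅔ - x/3 (D(t, x) = ⅔ - (x + (4 - 4))/3 = ⅔ - (x + 0)/3 = ⅔ - x/3)
(N + D(-3, 2))² = (-2 + (⅔ - ⅓*2))² = (-2 + (⅔ - ⅔))² = (-2 + 0)² = (-2)² = 4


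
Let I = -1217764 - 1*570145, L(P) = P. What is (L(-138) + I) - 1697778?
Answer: -3485825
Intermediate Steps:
I = -1787909 (I = -1217764 - 570145 = -1787909)
(L(-138) + I) - 1697778 = (-138 - 1787909) - 1697778 = -1788047 - 1697778 = -3485825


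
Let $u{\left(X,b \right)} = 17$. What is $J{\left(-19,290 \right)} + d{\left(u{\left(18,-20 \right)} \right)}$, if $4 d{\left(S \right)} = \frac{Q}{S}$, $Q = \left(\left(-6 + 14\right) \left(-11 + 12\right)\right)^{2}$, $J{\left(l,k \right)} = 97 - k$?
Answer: $- \frac{3265}{17} \approx -192.06$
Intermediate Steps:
$Q = 64$ ($Q = \left(8 \cdot 1\right)^{2} = 8^{2} = 64$)
$d{\left(S \right)} = \frac{16}{S}$ ($d{\left(S \right)} = \frac{64 \frac{1}{S}}{4} = \frac{16}{S}$)
$J{\left(-19,290 \right)} + d{\left(u{\left(18,-20 \right)} \right)} = \left(97 - 290\right) + \frac{16}{17} = \left(97 - 290\right) + 16 \cdot \frac{1}{17} = -193 + \frac{16}{17} = - \frac{3265}{17}$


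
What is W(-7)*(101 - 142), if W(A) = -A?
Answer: -287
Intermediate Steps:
W(-7)*(101 - 142) = (-1*(-7))*(101 - 142) = 7*(-41) = -287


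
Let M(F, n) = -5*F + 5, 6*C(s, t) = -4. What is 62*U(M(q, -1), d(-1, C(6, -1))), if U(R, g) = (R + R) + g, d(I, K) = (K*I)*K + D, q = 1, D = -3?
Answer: -1922/9 ≈ -213.56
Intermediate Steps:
C(s, t) = -⅔ (C(s, t) = (⅙)*(-4) = -⅔)
M(F, n) = 5 - 5*F
d(I, K) = -3 + I*K² (d(I, K) = (K*I)*K - 3 = (I*K)*K - 3 = I*K² - 3 = -3 + I*K²)
U(R, g) = g + 2*R (U(R, g) = 2*R + g = g + 2*R)
62*U(M(q, -1), d(-1, C(6, -1))) = 62*((-3 - (-⅔)²) + 2*(5 - 5*1)) = 62*((-3 - 1*4/9) + 2*(5 - 5)) = 62*((-3 - 4/9) + 2*0) = 62*(-31/9 + 0) = 62*(-31/9) = -1922/9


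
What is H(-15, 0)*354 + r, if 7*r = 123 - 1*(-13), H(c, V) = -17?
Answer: -41990/7 ≈ -5998.6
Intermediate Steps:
r = 136/7 (r = (123 - 1*(-13))/7 = (123 + 13)/7 = (⅐)*136 = 136/7 ≈ 19.429)
H(-15, 0)*354 + r = -17*354 + 136/7 = -6018 + 136/7 = -41990/7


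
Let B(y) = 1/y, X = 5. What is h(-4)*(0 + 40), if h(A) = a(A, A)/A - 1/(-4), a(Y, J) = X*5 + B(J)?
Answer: -475/2 ≈ -237.50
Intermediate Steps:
a(Y, J) = 25 + 1/J (a(Y, J) = 5*5 + 1/J = 25 + 1/J)
h(A) = 1/4 + (25 + 1/A)/A (h(A) = (25 + 1/A)/A - 1/(-4) = (25 + 1/A)/A - 1*(-1/4) = (25 + 1/A)/A + 1/4 = 1/4 + (25 + 1/A)/A)
h(-4)*(0 + 40) = ((1/4)*(4 - 4*(100 - 4))/(-4)**2)*(0 + 40) = ((1/4)*(1/16)*(4 - 4*96))*40 = ((1/4)*(1/16)*(4 - 384))*40 = ((1/4)*(1/16)*(-380))*40 = -95/16*40 = -475/2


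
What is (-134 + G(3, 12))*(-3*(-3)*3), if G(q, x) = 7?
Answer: -3429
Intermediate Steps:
(-134 + G(3, 12))*(-3*(-3)*3) = (-134 + 7)*(-3*(-3)*3) = -1143*3 = -127*27 = -3429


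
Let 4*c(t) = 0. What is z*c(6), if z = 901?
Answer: 0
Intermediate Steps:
c(t) = 0 (c(t) = (¼)*0 = 0)
z*c(6) = 901*0 = 0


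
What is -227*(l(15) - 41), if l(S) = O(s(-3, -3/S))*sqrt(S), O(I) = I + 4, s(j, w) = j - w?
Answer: 9307 - 1362*sqrt(15)/5 ≈ 8252.0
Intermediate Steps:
O(I) = 4 + I
l(S) = sqrt(S)*(1 + 3/S) (l(S) = (4 + (-3 - (-3)/S))*sqrt(S) = (4 + (-3 + 3/S))*sqrt(S) = (1 + 3/S)*sqrt(S) = sqrt(S)*(1 + 3/S))
-227*(l(15) - 41) = -227*((3 + 15)/sqrt(15) - 41) = -227*((sqrt(15)/15)*18 - 41) = -227*(6*sqrt(15)/5 - 41) = -227*(-41 + 6*sqrt(15)/5) = 9307 - 1362*sqrt(15)/5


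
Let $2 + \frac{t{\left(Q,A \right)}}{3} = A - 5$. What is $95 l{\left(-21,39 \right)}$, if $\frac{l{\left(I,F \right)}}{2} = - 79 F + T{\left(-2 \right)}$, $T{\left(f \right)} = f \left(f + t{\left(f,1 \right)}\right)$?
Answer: $-577790$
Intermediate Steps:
$t{\left(Q,A \right)} = -21 + 3 A$ ($t{\left(Q,A \right)} = -6 + 3 \left(A - 5\right) = -6 + 3 \left(-5 + A\right) = -6 + \left(-15 + 3 A\right) = -21 + 3 A$)
$T{\left(f \right)} = f \left(-18 + f\right)$ ($T{\left(f \right)} = f \left(f + \left(-21 + 3 \cdot 1\right)\right) = f \left(f + \left(-21 + 3\right)\right) = f \left(f - 18\right) = f \left(-18 + f\right)$)
$l{\left(I,F \right)} = 80 - 158 F$ ($l{\left(I,F \right)} = 2 \left(- 79 F - 2 \left(-18 - 2\right)\right) = 2 \left(- 79 F - -40\right) = 2 \left(- 79 F + 40\right) = 2 \left(40 - 79 F\right) = 80 - 158 F$)
$95 l{\left(-21,39 \right)} = 95 \left(80 - 6162\right) = 95 \left(-6082\right) = -577790$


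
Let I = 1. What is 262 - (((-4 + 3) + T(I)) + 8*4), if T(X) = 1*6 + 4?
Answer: 221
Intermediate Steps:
T(X) = 10 (T(X) = 6 + 4 = 10)
262 - (((-4 + 3) + T(I)) + 8*4) = 262 - (((-4 + 3) + 10) + 8*4) = 262 - ((-1 + 10) + 32) = 262 - (9 + 32) = 262 - 1*41 = 262 - 41 = 221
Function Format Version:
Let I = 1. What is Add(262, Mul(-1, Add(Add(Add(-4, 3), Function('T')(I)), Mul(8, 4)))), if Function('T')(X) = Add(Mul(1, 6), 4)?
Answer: 221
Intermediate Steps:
Function('T')(X) = 10 (Function('T')(X) = Add(6, 4) = 10)
Add(262, Mul(-1, Add(Add(Add(-4, 3), Function('T')(I)), Mul(8, 4)))) = Add(262, Mul(-1, Add(Add(Add(-4, 3), 10), Mul(8, 4)))) = Add(262, Mul(-1, Add(Add(-1, 10), 32))) = Add(262, Mul(-1, Add(9, 32))) = Add(262, Mul(-1, 41)) = Add(262, -41) = 221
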